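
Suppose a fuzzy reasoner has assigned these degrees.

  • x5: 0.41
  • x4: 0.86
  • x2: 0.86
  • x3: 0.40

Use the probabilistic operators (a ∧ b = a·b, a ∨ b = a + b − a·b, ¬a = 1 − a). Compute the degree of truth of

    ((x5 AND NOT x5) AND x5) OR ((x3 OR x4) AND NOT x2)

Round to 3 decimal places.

NOT x5 = 1 − 0.4100 = 0.5900
x5 AND NOT x5 = a·b on (0.4100, 0.5900) = 0.2419
(x5 AND NOT x5) AND x5 = a·b on (0.2419, 0.4100) = 0.0992
x3 OR x4 = a + b − a·b on (0.4000, 0.8600) = 0.9160
NOT x2 = 1 − 0.8600 = 0.1400
(x3 OR x4) AND NOT x2 = a·b on (0.9160, 0.1400) = 0.1282
((x5 AND NOT x5) AND x5) OR ((x3 OR x4) AND NOT x2) = a + b − a·b on (0.0992, 0.1282) = 0.2147

0.215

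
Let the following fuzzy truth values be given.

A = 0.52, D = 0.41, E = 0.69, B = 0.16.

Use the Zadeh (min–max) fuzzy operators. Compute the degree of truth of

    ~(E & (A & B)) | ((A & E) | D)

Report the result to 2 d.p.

0.84

A & B = min(a, b) on (0.52, 0.16) = 0.16
E & (A & B) = min(a, b) on (0.69, 0.16) = 0.16
~(E & (A & B)) = 1 − 0.16 = 0.84
A & E = min(a, b) on (0.52, 0.69) = 0.52
(A & E) | D = max(a, b) on (0.52, 0.41) = 0.52
~(E & (A & B)) | ((A & E) | D) = max(a, b) on (0.84, 0.52) = 0.84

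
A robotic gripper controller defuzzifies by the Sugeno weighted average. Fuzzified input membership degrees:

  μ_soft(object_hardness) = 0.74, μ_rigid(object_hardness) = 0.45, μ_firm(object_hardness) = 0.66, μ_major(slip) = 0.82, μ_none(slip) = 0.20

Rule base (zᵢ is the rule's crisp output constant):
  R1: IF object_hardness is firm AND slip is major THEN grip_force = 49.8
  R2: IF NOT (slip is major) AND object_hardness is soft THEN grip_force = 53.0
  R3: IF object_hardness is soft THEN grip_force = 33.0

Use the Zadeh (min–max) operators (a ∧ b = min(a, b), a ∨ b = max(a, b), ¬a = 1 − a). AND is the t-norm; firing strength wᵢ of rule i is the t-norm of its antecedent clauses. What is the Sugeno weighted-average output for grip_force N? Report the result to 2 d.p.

42.30

R1 (z=49.8): firm=0.66, major=0.82; AND[min(a, b)] → w = 0.66
R2 (z=53.0): ¬major=1−0.82=0.18, soft=0.74; AND[min(a, b)] → w = 0.18
R3 (z=33.0): soft=0.74 → w = 0.74
Weighted average = (0.66·49.8 + 0.18·53.0 + 0.74·33.0) / (0.66 + 0.18 + 0.74)
  = 66.8280 / 1.5800 = 42.30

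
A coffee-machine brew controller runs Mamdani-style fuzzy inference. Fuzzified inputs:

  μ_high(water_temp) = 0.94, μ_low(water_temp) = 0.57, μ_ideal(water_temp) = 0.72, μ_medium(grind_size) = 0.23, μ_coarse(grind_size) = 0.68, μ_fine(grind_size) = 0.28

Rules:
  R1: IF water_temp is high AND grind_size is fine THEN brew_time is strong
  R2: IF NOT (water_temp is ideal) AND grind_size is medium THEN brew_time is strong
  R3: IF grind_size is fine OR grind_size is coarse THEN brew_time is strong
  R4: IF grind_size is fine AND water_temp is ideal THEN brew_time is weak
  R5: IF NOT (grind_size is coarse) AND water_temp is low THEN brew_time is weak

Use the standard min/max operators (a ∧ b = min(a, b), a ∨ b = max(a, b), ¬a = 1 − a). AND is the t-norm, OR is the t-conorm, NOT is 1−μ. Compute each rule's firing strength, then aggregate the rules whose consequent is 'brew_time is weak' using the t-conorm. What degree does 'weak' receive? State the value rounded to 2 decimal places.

R1: high=0.94, fine=0.28; AND[min(a, b)] → w = 0.28
R2: ¬ideal=1−0.72=0.28, medium=0.23; AND[min(a, b)] → w = 0.23
R3: fine=0.28, coarse=0.68; OR[max(a, b)] → w = 0.68
R4: fine=0.28, ideal=0.72; AND[min(a, b)] → w = 0.28
R5: ¬coarse=1−0.68=0.32, low=0.57; AND[min(a, b)] → w = 0.32
Rules with consequent 'weak': {R4, R5} → strengths 0.28, 0.32
Aggregate via t-conorm [max(a, b)]: 0.32

0.32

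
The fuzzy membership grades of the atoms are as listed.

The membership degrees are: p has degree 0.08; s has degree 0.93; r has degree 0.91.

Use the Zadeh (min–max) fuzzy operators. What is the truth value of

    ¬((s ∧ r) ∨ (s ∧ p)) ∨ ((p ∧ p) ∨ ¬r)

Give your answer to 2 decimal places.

s ∧ r = min(a, b) on (0.93, 0.91) = 0.91
s ∧ p = min(a, b) on (0.93, 0.08) = 0.08
(s ∧ r) ∨ (s ∧ p) = max(a, b) on (0.91, 0.08) = 0.91
¬((s ∧ r) ∨ (s ∧ p)) = 1 − 0.91 = 0.09
p ∧ p = min(a, b) on (0.08, 0.08) = 0.08
¬r = 1 − 0.91 = 0.09
(p ∧ p) ∨ ¬r = max(a, b) on (0.08, 0.09) = 0.09
¬((s ∧ r) ∨ (s ∧ p)) ∨ ((p ∧ p) ∨ ¬r) = max(a, b) on (0.09, 0.09) = 0.09

0.09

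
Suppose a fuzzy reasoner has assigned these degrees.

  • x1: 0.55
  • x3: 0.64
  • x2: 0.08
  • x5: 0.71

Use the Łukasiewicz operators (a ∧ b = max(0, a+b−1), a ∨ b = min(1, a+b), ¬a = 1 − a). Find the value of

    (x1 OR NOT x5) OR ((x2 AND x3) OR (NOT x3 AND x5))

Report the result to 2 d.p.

0.91

NOT x5 = 1 − 0.71 = 0.29
x1 OR NOT x5 = min(1, a+b) on (0.55, 0.29) = 0.84
x2 AND x3 = max(0, a+b−1) on (0.08, 0.64) = 0.00
NOT x3 = 1 − 0.64 = 0.36
NOT x3 AND x5 = max(0, a+b−1) on (0.36, 0.71) = 0.07
(x2 AND x3) OR (NOT x3 AND x5) = min(1, a+b) on (0.00, 0.07) = 0.07
(x1 OR NOT x5) OR ((x2 AND x3) OR (NOT x3 AND x5)) = min(1, a+b) on (0.84, 0.07) = 0.91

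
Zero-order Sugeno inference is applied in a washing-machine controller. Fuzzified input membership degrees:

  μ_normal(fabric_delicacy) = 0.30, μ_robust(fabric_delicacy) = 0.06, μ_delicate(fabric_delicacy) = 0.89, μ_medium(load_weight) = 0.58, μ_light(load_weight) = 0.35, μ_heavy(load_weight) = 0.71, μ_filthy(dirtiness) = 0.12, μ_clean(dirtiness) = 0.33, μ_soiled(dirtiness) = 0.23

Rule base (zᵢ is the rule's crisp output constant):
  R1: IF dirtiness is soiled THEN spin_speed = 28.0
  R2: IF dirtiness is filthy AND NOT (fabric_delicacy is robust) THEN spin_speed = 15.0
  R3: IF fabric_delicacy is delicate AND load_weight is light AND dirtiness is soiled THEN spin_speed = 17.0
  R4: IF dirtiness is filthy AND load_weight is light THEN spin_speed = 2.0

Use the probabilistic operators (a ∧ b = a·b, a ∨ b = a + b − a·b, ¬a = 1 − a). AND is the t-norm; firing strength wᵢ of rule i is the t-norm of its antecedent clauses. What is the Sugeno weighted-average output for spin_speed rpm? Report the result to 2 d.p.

20.67

R1 (z=28.0): soiled=0.23 → w = 0.2300
R2 (z=15.0): filthy=0.12, ¬robust=1−0.06=0.94; AND[a·b] → w = 0.1128
R3 (z=17.0): delicate=0.89, light=0.35, soiled=0.23; AND[a·b] → w = 0.0716
R4 (z=2.0): filthy=0.12, light=0.35; AND[a·b] → w = 0.0420
Weighted average = (0.2300·28.0 + 0.1128·15.0 + 0.0716·17.0 + 0.0420·2.0) / (0.2300 + 0.1128 + 0.0716 + 0.0420)
  = 9.4340 / 0.4564 = 20.67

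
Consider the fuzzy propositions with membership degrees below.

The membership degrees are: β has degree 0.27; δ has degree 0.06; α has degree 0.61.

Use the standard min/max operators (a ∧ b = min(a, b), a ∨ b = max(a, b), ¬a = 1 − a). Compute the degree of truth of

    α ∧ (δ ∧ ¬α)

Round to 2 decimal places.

¬α = 1 − 0.61 = 0.39
δ ∧ ¬α = min(a, b) on (0.06, 0.39) = 0.06
α ∧ (δ ∧ ¬α) = min(a, b) on (0.61, 0.06) = 0.06

0.06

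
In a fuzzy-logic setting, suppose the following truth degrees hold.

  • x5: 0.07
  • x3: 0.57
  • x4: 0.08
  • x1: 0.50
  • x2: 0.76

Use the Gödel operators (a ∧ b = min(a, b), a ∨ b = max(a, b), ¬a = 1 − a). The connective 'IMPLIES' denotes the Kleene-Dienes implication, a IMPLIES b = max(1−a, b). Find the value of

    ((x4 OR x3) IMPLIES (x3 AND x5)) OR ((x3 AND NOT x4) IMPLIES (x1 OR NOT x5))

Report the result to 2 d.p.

x4 OR x3 = max(a, b) on (0.08, 0.57) = 0.57
x3 AND x5 = min(a, b) on (0.57, 0.07) = 0.07
(x4 OR x3) IMPLIES (x3 AND x5)  [Kleene-Dienes: max(1−a, b)] with a=0.57, b=0.07 → 0.43
NOT x4 = 1 − 0.08 = 0.92
x3 AND NOT x4 = min(a, b) on (0.57, 0.92) = 0.57
NOT x5 = 1 − 0.07 = 0.93
x1 OR NOT x5 = max(a, b) on (0.50, 0.93) = 0.93
(x3 AND NOT x4) IMPLIES (x1 OR NOT x5)  [Kleene-Dienes: max(1−a, b)] with a=0.57, b=0.93 → 0.93
((x4 OR x3) IMPLIES (x3 AND x5)) OR ((x3 AND NOT x4) IMPLIES (x1 OR NOT x5)) = max(a, b) on (0.43, 0.93) = 0.93

0.93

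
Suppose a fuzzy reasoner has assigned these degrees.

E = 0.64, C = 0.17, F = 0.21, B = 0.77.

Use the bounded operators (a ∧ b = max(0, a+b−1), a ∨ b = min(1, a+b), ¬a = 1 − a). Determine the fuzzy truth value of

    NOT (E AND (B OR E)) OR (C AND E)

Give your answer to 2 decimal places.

B OR E = min(1, a+b) on (0.77, 0.64) = 1.00
E AND (B OR E) = max(0, a+b−1) on (0.64, 1.00) = 0.64
NOT (E AND (B OR E)) = 1 − 0.64 = 0.36
C AND E = max(0, a+b−1) on (0.17, 0.64) = 0.00
NOT (E AND (B OR E)) OR (C AND E) = min(1, a+b) on (0.36, 0.00) = 0.36

0.36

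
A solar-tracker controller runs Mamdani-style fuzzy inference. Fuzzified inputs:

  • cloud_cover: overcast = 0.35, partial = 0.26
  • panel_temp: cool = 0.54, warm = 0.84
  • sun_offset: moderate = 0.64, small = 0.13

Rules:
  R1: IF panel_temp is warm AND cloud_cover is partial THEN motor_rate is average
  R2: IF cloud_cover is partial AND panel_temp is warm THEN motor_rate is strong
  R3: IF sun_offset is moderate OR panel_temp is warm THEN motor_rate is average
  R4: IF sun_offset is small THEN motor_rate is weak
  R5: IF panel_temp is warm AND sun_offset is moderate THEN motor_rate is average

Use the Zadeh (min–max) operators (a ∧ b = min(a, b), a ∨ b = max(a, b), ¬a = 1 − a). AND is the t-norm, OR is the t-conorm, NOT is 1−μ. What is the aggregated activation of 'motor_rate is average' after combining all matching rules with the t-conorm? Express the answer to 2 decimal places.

0.84

R1: warm=0.84, partial=0.26; AND[min(a, b)] → w = 0.26
R2: partial=0.26, warm=0.84; AND[min(a, b)] → w = 0.26
R3: moderate=0.64, warm=0.84; OR[max(a, b)] → w = 0.84
R4: small=0.13 → w = 0.13
R5: warm=0.84, moderate=0.64; AND[min(a, b)] → w = 0.64
Rules with consequent 'average': {R1, R3, R5} → strengths 0.26, 0.84, 0.64
Aggregate via t-conorm [max(a, b)]: 0.84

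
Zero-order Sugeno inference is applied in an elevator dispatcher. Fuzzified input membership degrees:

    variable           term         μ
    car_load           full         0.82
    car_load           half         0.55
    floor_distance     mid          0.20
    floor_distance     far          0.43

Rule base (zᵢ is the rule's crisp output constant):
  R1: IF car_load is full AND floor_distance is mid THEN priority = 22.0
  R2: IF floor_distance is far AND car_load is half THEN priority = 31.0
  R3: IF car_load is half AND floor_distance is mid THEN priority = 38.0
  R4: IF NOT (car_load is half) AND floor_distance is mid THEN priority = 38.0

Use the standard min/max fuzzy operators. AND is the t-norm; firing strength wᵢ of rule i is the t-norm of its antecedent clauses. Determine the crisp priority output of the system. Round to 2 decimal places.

31.97

R1 (z=22.0): full=0.82, mid=0.20; AND[min(a, b)] → w = 0.20
R2 (z=31.0): far=0.43, half=0.55; AND[min(a, b)] → w = 0.43
R3 (z=38.0): half=0.55, mid=0.20; AND[min(a, b)] → w = 0.20
R4 (z=38.0): ¬half=1−0.55=0.45, mid=0.20; AND[min(a, b)] → w = 0.20
Weighted average = (0.20·22.0 + 0.43·31.0 + 0.20·38.0 + 0.20·38.0) / (0.20 + 0.43 + 0.20 + 0.20)
  = 32.9300 / 1.0300 = 31.97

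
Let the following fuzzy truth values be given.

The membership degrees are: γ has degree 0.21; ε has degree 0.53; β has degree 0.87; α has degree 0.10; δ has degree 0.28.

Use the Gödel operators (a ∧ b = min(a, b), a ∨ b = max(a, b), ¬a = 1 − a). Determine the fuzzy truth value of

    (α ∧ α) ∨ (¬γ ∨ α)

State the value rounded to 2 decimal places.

α ∧ α = min(a, b) on (0.10, 0.10) = 0.10
¬γ = 1 − 0.21 = 0.79
¬γ ∨ α = max(a, b) on (0.79, 0.10) = 0.79
(α ∧ α) ∨ (¬γ ∨ α) = max(a, b) on (0.10, 0.79) = 0.79

0.79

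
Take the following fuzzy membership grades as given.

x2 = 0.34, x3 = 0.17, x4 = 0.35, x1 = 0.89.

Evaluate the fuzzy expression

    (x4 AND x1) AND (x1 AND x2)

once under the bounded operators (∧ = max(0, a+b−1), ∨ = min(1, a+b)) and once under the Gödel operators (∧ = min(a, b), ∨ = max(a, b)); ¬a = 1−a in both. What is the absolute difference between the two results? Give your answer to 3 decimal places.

Under bounded:
  x4 AND x1 = max(0, a+b−1) on (0.35, 0.89) = 0.24
  x1 AND x2 = max(0, a+b−1) on (0.89, 0.34) = 0.23
  (x4 AND x1) AND (x1 AND x2) = max(0, a+b−1) on (0.24, 0.23) = 0.00
  → value = 0.0000
Under Gödel:
  x4 AND x1 = min(a, b) on (0.35, 0.89) = 0.35
  x1 AND x2 = min(a, b) on (0.89, 0.34) = 0.34
  (x4 AND x1) AND (x1 AND x2) = min(a, b) on (0.35, 0.34) = 0.34
  → value = 0.3400
|0.0000 − 0.3400| = 0.340

0.340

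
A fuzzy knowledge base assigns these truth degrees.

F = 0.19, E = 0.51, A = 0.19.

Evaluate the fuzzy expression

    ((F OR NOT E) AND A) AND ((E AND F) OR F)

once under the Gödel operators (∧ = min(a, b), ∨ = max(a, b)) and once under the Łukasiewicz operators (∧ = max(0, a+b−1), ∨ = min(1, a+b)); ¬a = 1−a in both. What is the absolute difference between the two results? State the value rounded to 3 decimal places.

Under Gödel:
  NOT E = 1 − 0.51 = 0.49
  F OR NOT E = max(a, b) on (0.19, 0.49) = 0.49
  (F OR NOT E) AND A = min(a, b) on (0.49, 0.19) = 0.19
  E AND F = min(a, b) on (0.51, 0.19) = 0.19
  (E AND F) OR F = max(a, b) on (0.19, 0.19) = 0.19
  ((F OR NOT E) AND A) AND ((E AND F) OR F) = min(a, b) on (0.19, 0.19) = 0.19
  → value = 0.1900
Under Łukasiewicz:
  NOT E = 1 − 0.51 = 0.49
  F OR NOT E = min(1, a+b) on (0.19, 0.49) = 0.68
  (F OR NOT E) AND A = max(0, a+b−1) on (0.68, 0.19) = 0.00
  E AND F = max(0, a+b−1) on (0.51, 0.19) = 0.00
  (E AND F) OR F = min(1, a+b) on (0.00, 0.19) = 0.19
  ((F OR NOT E) AND A) AND ((E AND F) OR F) = max(0, a+b−1) on (0.00, 0.19) = 0.00
  → value = 0.0000
|0.1900 − 0.0000| = 0.190

0.190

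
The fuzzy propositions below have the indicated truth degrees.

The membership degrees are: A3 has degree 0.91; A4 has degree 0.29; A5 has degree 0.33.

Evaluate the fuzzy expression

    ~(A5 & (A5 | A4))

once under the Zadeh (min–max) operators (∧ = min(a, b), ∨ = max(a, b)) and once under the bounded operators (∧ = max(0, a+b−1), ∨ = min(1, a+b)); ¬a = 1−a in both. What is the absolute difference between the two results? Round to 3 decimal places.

Under Zadeh (min–max):
  A5 | A4 = max(a, b) on (0.33, 0.29) = 0.33
  A5 & (A5 | A4) = min(a, b) on (0.33, 0.33) = 0.33
  ~(A5 & (A5 | A4)) = 1 − 0.33 = 0.67
  → value = 0.6700
Under bounded:
  A5 | A4 = min(1, a+b) on (0.33, 0.29) = 0.62
  A5 & (A5 | A4) = max(0, a+b−1) on (0.33, 0.62) = 0.00
  ~(A5 & (A5 | A4)) = 1 − 0.00 = 1.00
  → value = 1.0000
|0.6700 − 1.0000| = 0.330

0.330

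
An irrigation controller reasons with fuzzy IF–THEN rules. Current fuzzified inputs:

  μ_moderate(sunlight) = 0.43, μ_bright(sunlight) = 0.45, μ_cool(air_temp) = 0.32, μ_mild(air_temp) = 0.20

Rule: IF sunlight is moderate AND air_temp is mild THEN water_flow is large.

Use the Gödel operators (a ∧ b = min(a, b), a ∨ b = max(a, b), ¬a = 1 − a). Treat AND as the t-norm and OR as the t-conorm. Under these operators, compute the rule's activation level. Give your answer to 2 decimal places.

0.20

firing strength: moderate=0.43, mild=0.20; AND[min(a, b)] → w = 0.20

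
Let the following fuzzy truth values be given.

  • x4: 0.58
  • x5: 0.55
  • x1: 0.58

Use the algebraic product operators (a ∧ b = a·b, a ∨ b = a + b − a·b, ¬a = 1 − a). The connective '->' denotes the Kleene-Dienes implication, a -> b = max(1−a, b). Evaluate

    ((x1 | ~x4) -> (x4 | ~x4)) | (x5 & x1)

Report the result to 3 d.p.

0.834

~x4 = 1 − 0.5800 = 0.4200
x1 | ~x4 = a + b − a·b on (0.5800, 0.4200) = 0.7564
~x4 = 1 − 0.5800 = 0.4200
x4 | ~x4 = a + b − a·b on (0.5800, 0.4200) = 0.7564
(x1 | ~x4) -> (x4 | ~x4)  [Kleene-Dienes: max(1−a, b)] with a=0.7564, b=0.7564 → 0.7564
x5 & x1 = a·b on (0.5500, 0.5800) = 0.3190
((x1 | ~x4) -> (x4 | ~x4)) | (x5 & x1) = a + b − a·b on (0.7564, 0.3190) = 0.8341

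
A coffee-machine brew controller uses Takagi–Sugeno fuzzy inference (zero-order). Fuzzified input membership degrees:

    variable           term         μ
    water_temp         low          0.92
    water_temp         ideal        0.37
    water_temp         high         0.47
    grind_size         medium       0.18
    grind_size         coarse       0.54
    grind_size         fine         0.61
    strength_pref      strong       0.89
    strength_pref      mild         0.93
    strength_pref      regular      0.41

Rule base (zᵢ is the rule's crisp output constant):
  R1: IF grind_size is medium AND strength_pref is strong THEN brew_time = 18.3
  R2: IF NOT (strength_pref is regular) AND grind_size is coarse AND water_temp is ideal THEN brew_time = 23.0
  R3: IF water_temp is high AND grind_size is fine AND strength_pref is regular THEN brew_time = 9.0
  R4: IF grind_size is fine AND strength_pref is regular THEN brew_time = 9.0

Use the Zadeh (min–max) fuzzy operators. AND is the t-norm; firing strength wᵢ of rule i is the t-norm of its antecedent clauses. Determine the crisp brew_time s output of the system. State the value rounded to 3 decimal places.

14.003

R1 (z=18.3): medium=0.18, strong=0.89; AND[min(a, b)] → w = 0.18
R2 (z=23.0): ¬regular=1−0.41=0.59, coarse=0.54, ideal=0.37; AND[min(a, b)] → w = 0.37
R3 (z=9.0): high=0.47, fine=0.61, regular=0.41; AND[min(a, b)] → w = 0.41
R4 (z=9.0): fine=0.61, regular=0.41; AND[min(a, b)] → w = 0.41
Weighted average = (0.18·18.3 + 0.37·23.0 + 0.41·9.0 + 0.41·9.0) / (0.18 + 0.37 + 0.41 + 0.41)
  = 19.1840 / 1.3700 = 14.003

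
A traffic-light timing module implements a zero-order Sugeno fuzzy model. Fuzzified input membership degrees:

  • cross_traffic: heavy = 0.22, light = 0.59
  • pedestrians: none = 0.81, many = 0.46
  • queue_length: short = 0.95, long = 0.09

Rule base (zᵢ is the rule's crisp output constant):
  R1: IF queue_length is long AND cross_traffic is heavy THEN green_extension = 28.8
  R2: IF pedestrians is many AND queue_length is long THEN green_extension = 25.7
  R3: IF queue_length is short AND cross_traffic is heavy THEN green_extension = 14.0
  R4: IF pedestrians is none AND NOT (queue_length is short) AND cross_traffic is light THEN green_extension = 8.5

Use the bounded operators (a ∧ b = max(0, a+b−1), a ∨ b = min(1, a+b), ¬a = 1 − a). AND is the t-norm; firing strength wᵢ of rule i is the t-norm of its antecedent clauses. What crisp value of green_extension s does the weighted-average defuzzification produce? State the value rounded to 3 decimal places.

14.000

R1 (z=28.8): long=0.09, heavy=0.22; AND[max(0, a+b−1)] → w = 0.00
R2 (z=25.7): many=0.46, long=0.09; AND[max(0, a+b−1)] → w = 0.00
R3 (z=14.0): short=0.95, heavy=0.22; AND[max(0, a+b−1)] → w = 0.17
R4 (z=8.5): none=0.81, ¬short=1−0.95=0.05, light=0.59; AND[max(0, a+b−1)] → w = 0.00
Weighted average = (0.00·28.8 + 0.00·25.7 + 0.17·14.0 + 0.00·8.5) / (0.00 + 0.00 + 0.17 + 0.00)
  = 2.3800 / 0.1700 = 14.000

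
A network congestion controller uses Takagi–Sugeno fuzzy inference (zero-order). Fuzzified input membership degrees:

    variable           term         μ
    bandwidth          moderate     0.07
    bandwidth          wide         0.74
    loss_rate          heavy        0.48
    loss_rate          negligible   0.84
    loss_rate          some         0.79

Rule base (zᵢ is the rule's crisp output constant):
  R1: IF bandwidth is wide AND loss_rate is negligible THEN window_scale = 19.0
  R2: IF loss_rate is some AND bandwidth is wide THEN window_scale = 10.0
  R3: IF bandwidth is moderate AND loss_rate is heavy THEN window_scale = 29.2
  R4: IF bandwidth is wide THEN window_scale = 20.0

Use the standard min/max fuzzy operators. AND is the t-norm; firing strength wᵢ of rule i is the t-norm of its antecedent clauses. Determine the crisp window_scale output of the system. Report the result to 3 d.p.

16.727

R1 (z=19.0): wide=0.74, negligible=0.84; AND[min(a, b)] → w = 0.74
R2 (z=10.0): some=0.79, wide=0.74; AND[min(a, b)] → w = 0.74
R3 (z=29.2): moderate=0.07, heavy=0.48; AND[min(a, b)] → w = 0.07
R4 (z=20.0): wide=0.74 → w = 0.74
Weighted average = (0.74·19.0 + 0.74·10.0 + 0.07·29.2 + 0.74·20.0) / (0.74 + 0.74 + 0.07 + 0.74)
  = 38.3040 / 2.2900 = 16.727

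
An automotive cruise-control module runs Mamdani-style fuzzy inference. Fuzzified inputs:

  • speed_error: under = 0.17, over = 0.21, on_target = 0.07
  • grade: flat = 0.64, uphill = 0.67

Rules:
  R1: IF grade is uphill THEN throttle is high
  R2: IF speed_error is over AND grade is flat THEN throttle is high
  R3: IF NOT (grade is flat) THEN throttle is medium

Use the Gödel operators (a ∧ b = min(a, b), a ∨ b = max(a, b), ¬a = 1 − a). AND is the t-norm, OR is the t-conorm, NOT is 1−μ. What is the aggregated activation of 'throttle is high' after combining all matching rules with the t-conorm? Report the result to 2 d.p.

R1: uphill=0.67 → w = 0.67
R2: over=0.21, flat=0.64; AND[min(a, b)] → w = 0.21
R3: ¬flat=1−0.64=0.36 → w = 0.36
Rules with consequent 'high': {R1, R2} → strengths 0.67, 0.21
Aggregate via t-conorm [max(a, b)]: 0.67

0.67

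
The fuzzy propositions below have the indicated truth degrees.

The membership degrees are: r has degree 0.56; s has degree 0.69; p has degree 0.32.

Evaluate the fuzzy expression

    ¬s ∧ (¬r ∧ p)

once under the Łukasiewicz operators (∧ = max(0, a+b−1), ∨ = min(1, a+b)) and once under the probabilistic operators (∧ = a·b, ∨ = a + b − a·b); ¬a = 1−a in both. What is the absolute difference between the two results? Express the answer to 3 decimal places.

Under Łukasiewicz:
  ¬s = 1 − 0.69 = 0.31
  ¬r = 1 − 0.56 = 0.44
  ¬r ∧ p = max(0, a+b−1) on (0.44, 0.32) = 0.00
  ¬s ∧ (¬r ∧ p) = max(0, a+b−1) on (0.31, 0.00) = 0.00
  → value = 0.0000
Under probabilistic:
  ¬s = 1 − 0.6900 = 0.3100
  ¬r = 1 − 0.5600 = 0.4400
  ¬r ∧ p = a·b on (0.4400, 0.3200) = 0.1408
  ¬s ∧ (¬r ∧ p) = a·b on (0.3100, 0.1408) = 0.0436
  → value = 0.0436
|0.0000 − 0.0436| = 0.044

0.044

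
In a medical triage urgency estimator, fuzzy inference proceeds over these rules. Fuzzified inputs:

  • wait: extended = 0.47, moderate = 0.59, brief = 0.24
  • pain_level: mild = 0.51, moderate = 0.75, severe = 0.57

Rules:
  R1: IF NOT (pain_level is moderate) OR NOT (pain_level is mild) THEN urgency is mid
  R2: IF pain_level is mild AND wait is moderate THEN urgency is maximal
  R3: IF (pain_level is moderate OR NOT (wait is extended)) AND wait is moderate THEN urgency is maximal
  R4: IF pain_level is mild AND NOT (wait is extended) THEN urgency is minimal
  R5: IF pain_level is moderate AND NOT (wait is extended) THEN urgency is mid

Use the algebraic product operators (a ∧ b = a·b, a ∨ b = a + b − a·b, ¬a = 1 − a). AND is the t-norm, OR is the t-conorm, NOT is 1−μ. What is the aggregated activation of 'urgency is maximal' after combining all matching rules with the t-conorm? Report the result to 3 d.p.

R1: ¬moderate=1−0.75=0.25, ¬mild=1−0.51=0.49; OR[a + b − a·b] → w = 0.6175
R2: mild=0.51, moderate=0.59; AND[a·b] → w = 0.3009
R3: (moderate=0.75 OR ¬extended=1−0.47=0.53) = 0.8825; AND[a·b] with moderate=0.59 → w = 0.5207
R4: mild=0.51, ¬extended=1−0.47=0.53; AND[a·b] → w = 0.2703
R5: moderate=0.75, ¬extended=1−0.47=0.53; AND[a·b] → w = 0.3975
Rules with consequent 'maximal': {R2, R3} → strengths 0.3009, 0.5207
Aggregate via t-conorm [a + b − a·b]: 0.6649

0.665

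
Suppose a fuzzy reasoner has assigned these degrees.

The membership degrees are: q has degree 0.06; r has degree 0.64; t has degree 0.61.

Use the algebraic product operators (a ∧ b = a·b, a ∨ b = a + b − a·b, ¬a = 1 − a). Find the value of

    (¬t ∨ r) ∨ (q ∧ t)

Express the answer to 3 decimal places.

¬t = 1 − 0.6100 = 0.3900
¬t ∨ r = a + b − a·b on (0.3900, 0.6400) = 0.7804
q ∧ t = a·b on (0.0600, 0.6100) = 0.0366
(¬t ∨ r) ∨ (q ∧ t) = a + b − a·b on (0.7804, 0.0366) = 0.7884

0.788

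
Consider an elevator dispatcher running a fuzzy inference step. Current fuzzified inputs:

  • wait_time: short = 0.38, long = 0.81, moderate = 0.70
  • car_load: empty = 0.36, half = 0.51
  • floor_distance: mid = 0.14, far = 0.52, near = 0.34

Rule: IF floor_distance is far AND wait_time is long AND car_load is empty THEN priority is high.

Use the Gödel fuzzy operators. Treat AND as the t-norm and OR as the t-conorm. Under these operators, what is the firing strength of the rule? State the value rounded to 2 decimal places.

0.36

firing strength: far=0.52, long=0.81, empty=0.36; AND[min(a, b)] → w = 0.36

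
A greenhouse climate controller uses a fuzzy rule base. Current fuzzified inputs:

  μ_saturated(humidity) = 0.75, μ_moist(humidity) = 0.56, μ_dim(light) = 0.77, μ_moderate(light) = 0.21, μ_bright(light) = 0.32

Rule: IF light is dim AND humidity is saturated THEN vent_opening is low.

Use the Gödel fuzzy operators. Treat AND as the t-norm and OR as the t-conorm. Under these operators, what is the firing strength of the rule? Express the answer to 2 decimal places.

firing strength: dim=0.77, saturated=0.75; AND[min(a, b)] → w = 0.75

0.75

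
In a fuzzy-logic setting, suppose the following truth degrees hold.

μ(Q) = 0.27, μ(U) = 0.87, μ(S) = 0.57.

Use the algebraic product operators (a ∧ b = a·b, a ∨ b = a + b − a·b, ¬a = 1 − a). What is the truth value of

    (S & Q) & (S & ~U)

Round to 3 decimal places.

S & Q = a·b on (0.5700, 0.2700) = 0.1539
~U = 1 − 0.8700 = 0.1300
S & ~U = a·b on (0.5700, 0.1300) = 0.0741
(S & Q) & (S & ~U) = a·b on (0.1539, 0.0741) = 0.0114

0.011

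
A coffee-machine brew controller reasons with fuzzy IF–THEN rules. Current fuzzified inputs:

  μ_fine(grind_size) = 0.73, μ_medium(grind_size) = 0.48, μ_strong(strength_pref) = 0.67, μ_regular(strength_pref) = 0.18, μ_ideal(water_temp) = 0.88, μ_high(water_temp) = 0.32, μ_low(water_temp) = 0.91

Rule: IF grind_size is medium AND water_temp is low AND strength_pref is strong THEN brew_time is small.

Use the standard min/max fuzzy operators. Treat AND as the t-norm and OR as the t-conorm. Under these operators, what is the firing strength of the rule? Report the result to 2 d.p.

0.48

firing strength: medium=0.48, low=0.91, strong=0.67; AND[min(a, b)] → w = 0.48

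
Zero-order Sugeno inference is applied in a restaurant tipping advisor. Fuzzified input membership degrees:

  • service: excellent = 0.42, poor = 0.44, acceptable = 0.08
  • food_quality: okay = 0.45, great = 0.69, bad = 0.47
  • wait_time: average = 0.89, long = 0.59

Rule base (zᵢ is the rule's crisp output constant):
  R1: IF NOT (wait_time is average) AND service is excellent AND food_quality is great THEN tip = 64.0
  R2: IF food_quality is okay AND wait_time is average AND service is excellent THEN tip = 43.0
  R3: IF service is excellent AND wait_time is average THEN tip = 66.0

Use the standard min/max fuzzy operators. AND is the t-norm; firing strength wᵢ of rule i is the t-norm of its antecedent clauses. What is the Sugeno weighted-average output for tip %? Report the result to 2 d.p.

R1 (z=64.0): ¬average=1−0.89=0.11, excellent=0.42, great=0.69; AND[min(a, b)] → w = 0.11
R2 (z=43.0): okay=0.45, average=0.89, excellent=0.42; AND[min(a, b)] → w = 0.42
R3 (z=66.0): excellent=0.42, average=0.89; AND[min(a, b)] → w = 0.42
Weighted average = (0.11·64.0 + 0.42·43.0 + 0.42·66.0) / (0.11 + 0.42 + 0.42)
  = 52.8200 / 0.9500 = 55.60

55.60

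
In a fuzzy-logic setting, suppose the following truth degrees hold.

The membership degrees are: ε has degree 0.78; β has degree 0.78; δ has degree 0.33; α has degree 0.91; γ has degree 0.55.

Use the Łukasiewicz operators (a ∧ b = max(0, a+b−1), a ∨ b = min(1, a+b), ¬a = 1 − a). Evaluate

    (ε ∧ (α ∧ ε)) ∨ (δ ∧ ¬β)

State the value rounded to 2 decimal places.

α ∧ ε = max(0, a+b−1) on (0.91, 0.78) = 0.69
ε ∧ (α ∧ ε) = max(0, a+b−1) on (0.78, 0.69) = 0.47
¬β = 1 − 0.78 = 0.22
δ ∧ ¬β = max(0, a+b−1) on (0.33, 0.22) = 0.00
(ε ∧ (α ∧ ε)) ∨ (δ ∧ ¬β) = min(1, a+b) on (0.47, 0.00) = 0.47

0.47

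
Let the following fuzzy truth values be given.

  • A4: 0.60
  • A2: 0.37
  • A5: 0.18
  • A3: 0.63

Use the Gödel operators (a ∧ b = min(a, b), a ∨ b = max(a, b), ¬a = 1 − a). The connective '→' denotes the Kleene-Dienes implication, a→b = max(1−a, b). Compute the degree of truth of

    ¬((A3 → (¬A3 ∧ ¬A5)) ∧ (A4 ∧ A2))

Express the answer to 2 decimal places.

¬A3 = 1 − 0.63 = 0.37
¬A5 = 1 − 0.18 = 0.82
¬A3 ∧ ¬A5 = min(a, b) on (0.37, 0.82) = 0.37
A3 → (¬A3 ∧ ¬A5)  [Kleene-Dienes: max(1−a, b)] with a=0.63, b=0.37 → 0.37
A4 ∧ A2 = min(a, b) on (0.60, 0.37) = 0.37
(A3 → (¬A3 ∧ ¬A5)) ∧ (A4 ∧ A2) = min(a, b) on (0.37, 0.37) = 0.37
¬((A3 → (¬A3 ∧ ¬A5)) ∧ (A4 ∧ A2)) = 1 − 0.37 = 0.63

0.63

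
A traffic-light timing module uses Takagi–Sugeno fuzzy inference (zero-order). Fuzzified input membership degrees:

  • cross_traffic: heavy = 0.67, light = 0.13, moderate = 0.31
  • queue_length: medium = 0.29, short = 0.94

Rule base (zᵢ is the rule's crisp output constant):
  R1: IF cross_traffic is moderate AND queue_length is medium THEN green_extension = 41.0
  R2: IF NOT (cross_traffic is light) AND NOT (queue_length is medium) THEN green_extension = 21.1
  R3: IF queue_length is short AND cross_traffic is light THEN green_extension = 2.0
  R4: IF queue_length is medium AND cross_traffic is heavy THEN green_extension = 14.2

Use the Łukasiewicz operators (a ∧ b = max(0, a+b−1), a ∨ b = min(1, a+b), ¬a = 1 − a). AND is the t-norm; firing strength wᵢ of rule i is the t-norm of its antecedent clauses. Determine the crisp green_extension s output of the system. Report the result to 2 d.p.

R1 (z=41.0): moderate=0.31, medium=0.29; AND[max(0, a+b−1)] → w = 0.00
R2 (z=21.1): ¬light=1−0.13=0.87, ¬medium=1−0.29=0.71; AND[max(0, a+b−1)] → w = 0.58
R3 (z=2.0): short=0.94, light=0.13; AND[max(0, a+b−1)] → w = 0.07
R4 (z=14.2): medium=0.29, heavy=0.67; AND[max(0, a+b−1)] → w = 0.00
Weighted average = (0.00·41.0 + 0.58·21.1 + 0.07·2.0 + 0.00·14.2) / (0.00 + 0.58 + 0.07 + 0.00)
  = 12.3780 / 0.6500 = 19.04

19.04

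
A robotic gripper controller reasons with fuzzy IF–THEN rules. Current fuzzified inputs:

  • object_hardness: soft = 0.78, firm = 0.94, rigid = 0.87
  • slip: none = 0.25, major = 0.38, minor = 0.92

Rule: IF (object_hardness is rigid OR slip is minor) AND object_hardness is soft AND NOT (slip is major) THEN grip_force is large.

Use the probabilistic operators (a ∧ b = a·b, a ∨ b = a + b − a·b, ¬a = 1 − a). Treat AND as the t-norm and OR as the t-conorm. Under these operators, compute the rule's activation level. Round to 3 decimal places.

firing strength: (rigid=0.87 OR minor=0.92) = 0.9896; AND[a·b] with soft=0.78, ¬major=1−0.38=0.62 → w = 0.4786

0.479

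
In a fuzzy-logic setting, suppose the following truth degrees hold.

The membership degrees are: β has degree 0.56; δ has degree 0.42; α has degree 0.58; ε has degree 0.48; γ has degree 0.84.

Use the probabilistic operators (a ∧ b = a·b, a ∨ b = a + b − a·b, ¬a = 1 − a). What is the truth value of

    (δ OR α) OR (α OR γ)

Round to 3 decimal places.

δ OR α = a + b − a·b on (0.4200, 0.5800) = 0.7564
α OR γ = a + b − a·b on (0.5800, 0.8400) = 0.9328
(δ OR α) OR (α OR γ) = a + b − a·b on (0.7564, 0.9328) = 0.9836

0.984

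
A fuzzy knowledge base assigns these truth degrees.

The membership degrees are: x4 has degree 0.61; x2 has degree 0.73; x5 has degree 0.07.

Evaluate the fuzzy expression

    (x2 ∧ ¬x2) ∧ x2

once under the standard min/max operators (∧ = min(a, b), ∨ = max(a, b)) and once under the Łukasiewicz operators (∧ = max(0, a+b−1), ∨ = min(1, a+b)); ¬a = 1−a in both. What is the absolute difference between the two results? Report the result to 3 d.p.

0.270

Under standard min/max:
  ¬x2 = 1 − 0.73 = 0.27
  x2 ∧ ¬x2 = min(a, b) on (0.73, 0.27) = 0.27
  (x2 ∧ ¬x2) ∧ x2 = min(a, b) on (0.27, 0.73) = 0.27
  → value = 0.2700
Under Łukasiewicz:
  ¬x2 = 1 − 0.73 = 0.27
  x2 ∧ ¬x2 = max(0, a+b−1) on (0.73, 0.27) = 0.00
  (x2 ∧ ¬x2) ∧ x2 = max(0, a+b−1) on (0.00, 0.73) = 0.00
  → value = 0.0000
|0.2700 − 0.0000| = 0.270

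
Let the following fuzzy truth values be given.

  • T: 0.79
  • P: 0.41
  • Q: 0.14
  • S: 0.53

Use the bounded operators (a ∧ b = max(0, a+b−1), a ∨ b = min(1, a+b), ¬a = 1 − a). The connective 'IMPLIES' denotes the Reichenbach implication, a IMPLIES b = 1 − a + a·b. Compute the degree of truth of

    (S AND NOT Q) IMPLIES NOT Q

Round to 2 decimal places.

NOT Q = 1 − 0.14 = 0.86
S AND NOT Q = max(0, a+b−1) on (0.53, 0.86) = 0.39
NOT Q = 1 − 0.14 = 0.86
(S AND NOT Q) IMPLIES NOT Q  [Reichenbach: 1 − a + a·b] with a=0.39, b=0.86 → 0.95

0.95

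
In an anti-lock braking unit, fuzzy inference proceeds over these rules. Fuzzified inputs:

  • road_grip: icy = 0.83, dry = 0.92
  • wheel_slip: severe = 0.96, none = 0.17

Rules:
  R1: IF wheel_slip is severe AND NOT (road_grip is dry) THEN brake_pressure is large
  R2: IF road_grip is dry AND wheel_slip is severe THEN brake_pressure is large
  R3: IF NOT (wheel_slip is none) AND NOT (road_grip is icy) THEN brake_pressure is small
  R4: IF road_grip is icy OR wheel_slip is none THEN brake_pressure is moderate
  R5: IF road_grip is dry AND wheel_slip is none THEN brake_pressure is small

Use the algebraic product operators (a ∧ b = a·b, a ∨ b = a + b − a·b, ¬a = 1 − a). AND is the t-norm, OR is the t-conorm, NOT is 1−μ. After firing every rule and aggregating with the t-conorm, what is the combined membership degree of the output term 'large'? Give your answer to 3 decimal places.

R1: severe=0.96, ¬dry=1−0.92=0.08; AND[a·b] → w = 0.0768
R2: dry=0.92, severe=0.96; AND[a·b] → w = 0.8832
R3: ¬none=1−0.17=0.83, ¬icy=1−0.83=0.17; AND[a·b] → w = 0.1411
R4: icy=0.83, none=0.17; OR[a + b − a·b] → w = 0.8589
R5: dry=0.92, none=0.17; AND[a·b] → w = 0.1564
Rules with consequent 'large': {R1, R2} → strengths 0.0768, 0.8832
Aggregate via t-conorm [a + b − a·b]: 0.8922

0.892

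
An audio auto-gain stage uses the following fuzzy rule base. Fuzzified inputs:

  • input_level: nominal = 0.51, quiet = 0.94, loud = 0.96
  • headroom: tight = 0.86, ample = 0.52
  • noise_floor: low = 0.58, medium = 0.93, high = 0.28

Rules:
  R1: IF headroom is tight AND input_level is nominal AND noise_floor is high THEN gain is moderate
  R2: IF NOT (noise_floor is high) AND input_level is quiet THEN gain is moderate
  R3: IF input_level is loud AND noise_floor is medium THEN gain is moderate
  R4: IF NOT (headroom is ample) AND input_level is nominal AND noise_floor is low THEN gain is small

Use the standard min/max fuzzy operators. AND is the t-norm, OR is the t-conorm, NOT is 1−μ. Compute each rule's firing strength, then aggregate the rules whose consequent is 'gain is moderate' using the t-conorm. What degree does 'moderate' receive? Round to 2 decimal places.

R1: tight=0.86, nominal=0.51, high=0.28; AND[min(a, b)] → w = 0.28
R2: ¬high=1−0.28=0.72, quiet=0.94; AND[min(a, b)] → w = 0.72
R3: loud=0.96, medium=0.93; AND[min(a, b)] → w = 0.93
R4: ¬ample=1−0.52=0.48, nominal=0.51, low=0.58; AND[min(a, b)] → w = 0.48
Rules with consequent 'moderate': {R1, R2, R3} → strengths 0.28, 0.72, 0.93
Aggregate via t-conorm [max(a, b)]: 0.93

0.93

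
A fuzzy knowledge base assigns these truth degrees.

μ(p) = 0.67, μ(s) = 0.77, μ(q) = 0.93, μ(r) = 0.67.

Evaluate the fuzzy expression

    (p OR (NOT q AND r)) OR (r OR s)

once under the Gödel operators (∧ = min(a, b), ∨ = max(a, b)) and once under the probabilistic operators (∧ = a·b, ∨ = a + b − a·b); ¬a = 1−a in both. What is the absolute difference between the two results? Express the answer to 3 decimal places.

0.206

Under Gödel:
  NOT q = 1 − 0.93 = 0.07
  NOT q AND r = min(a, b) on (0.07, 0.67) = 0.07
  p OR (NOT q AND r) = max(a, b) on (0.67, 0.07) = 0.67
  r OR s = max(a, b) on (0.67, 0.77) = 0.77
  (p OR (NOT q AND r)) OR (r OR s) = max(a, b) on (0.67, 0.77) = 0.77
  → value = 0.7700
Under probabilistic:
  NOT q = 1 − 0.9300 = 0.0700
  NOT q AND r = a·b on (0.0700, 0.6700) = 0.0469
  p OR (NOT q AND r) = a + b − a·b on (0.6700, 0.0469) = 0.6855
  r OR s = a + b − a·b on (0.6700, 0.7700) = 0.9241
  (p OR (NOT q AND r)) OR (r OR s) = a + b − a·b on (0.6855, 0.9241) = 0.9761
  → value = 0.9761
|0.7700 − 0.9761| = 0.206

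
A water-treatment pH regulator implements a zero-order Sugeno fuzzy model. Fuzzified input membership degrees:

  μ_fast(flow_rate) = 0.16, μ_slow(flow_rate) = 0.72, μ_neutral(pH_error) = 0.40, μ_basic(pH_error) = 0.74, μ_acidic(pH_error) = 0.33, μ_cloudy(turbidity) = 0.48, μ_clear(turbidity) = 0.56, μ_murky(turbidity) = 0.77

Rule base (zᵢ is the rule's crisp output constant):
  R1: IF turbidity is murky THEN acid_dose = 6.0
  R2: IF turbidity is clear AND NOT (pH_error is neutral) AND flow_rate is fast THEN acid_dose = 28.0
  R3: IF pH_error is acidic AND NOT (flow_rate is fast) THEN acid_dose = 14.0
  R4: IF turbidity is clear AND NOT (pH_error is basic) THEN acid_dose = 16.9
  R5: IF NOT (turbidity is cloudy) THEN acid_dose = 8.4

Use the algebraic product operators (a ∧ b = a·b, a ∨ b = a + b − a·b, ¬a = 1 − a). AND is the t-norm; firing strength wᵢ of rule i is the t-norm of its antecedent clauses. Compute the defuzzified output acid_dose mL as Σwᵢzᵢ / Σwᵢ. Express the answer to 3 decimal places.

9.530

R1 (z=6.0): murky=0.77 → w = 0.7700
R2 (z=28.0): clear=0.56, ¬neutral=1−0.40=0.60, fast=0.16; AND[a·b] → w = 0.0538
R3 (z=14.0): acidic=0.33, ¬fast=1−0.16=0.84; AND[a·b] → w = 0.2772
R4 (z=16.9): clear=0.56, ¬basic=1−0.74=0.26; AND[a·b] → w = 0.1456
R5 (z=8.4): ¬cloudy=1−0.48=0.52 → w = 0.5200
Weighted average = (0.7700·6.0 + 0.0538·28.0 + 0.2772·14.0 + 0.1456·16.9 + 0.5200·8.4) / (0.7700 + 0.0538 + 0.2772 + 0.1456 + 0.5200)
  = 16.8347 / 1.7666 = 9.530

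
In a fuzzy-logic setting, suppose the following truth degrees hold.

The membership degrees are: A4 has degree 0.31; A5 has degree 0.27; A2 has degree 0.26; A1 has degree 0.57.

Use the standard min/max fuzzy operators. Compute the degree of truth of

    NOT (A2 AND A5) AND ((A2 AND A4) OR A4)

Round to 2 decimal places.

0.31

A2 AND A5 = min(a, b) on (0.26, 0.27) = 0.26
NOT (A2 AND A5) = 1 − 0.26 = 0.74
A2 AND A4 = min(a, b) on (0.26, 0.31) = 0.26
(A2 AND A4) OR A4 = max(a, b) on (0.26, 0.31) = 0.31
NOT (A2 AND A5) AND ((A2 AND A4) OR A4) = min(a, b) on (0.74, 0.31) = 0.31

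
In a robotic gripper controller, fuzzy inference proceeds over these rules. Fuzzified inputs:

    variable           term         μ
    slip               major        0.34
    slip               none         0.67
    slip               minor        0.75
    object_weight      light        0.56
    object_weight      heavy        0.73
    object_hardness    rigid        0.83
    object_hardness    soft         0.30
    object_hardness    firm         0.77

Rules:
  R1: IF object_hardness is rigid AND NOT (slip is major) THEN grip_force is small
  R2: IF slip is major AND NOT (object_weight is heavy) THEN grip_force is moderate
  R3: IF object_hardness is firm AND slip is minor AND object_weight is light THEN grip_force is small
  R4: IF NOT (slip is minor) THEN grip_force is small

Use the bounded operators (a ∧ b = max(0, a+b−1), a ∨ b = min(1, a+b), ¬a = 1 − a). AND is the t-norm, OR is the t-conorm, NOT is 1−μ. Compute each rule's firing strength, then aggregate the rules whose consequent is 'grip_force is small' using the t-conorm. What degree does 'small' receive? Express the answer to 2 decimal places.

R1: rigid=0.83, ¬major=1−0.34=0.66; AND[max(0, a+b−1)] → w = 0.49
R2: major=0.34, ¬heavy=1−0.73=0.27; AND[max(0, a+b−1)] → w = 0.00
R3: firm=0.77, minor=0.75, light=0.56; AND[max(0, a+b−1)] → w = 0.08
R4: ¬minor=1−0.75=0.25 → w = 0.25
Rules with consequent 'small': {R1, R3, R4} → strengths 0.49, 0.08, 0.25
Aggregate via t-conorm [min(1, a+b)]: 0.82

0.82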